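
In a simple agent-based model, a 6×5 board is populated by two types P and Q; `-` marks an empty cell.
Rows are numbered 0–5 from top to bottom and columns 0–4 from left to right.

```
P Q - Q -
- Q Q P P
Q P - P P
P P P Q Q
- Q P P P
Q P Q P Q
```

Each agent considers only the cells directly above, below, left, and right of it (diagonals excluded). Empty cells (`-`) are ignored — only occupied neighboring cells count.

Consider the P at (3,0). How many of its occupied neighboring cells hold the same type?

1

Occupied neighbors of (3,0): (2,0)=Q, (3,1)=P.
Same type (P): 1 of 2.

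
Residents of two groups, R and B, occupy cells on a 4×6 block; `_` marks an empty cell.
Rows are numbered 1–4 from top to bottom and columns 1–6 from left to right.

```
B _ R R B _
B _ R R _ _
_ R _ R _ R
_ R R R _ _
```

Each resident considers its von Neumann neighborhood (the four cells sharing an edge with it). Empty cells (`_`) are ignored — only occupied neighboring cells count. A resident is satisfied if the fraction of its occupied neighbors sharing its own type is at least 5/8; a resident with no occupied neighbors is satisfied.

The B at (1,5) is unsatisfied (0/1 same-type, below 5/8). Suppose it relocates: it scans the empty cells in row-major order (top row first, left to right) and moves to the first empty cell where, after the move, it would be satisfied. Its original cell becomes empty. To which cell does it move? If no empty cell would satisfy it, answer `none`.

Vacating (1,5). Empty cells in order:
  (1,2): 1/2 same-type → still unsatisfied.
  (1,6): 0/0 same-type → satisfied — stop here.

(1,6)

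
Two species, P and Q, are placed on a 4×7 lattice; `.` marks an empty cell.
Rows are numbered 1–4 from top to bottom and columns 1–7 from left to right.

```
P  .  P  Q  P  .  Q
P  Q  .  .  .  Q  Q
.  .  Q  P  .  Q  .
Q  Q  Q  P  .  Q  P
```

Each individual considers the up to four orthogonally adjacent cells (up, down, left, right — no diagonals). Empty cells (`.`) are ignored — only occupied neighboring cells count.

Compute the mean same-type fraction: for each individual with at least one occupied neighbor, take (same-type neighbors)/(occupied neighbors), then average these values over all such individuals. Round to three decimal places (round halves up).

(1,1)P 1/1
(1,3)P 0/1
(1,4)Q 0/2
(1,5)P 0/1
(1,7)Q 1/1
(2,1)P 1/2
(2,2)Q 0/1
(2,6)Q 2/2
(2,7)Q 2/2
(3,3)Q 1/2
(3,4)P 1/2
(3,6)Q 2/2
(4,1)Q 1/1
(4,2)Q 2/2
(4,3)Q 2/3
(4,4)P 1/2
(4,6)Q 1/2
(4,7)P 0/1
Sum over 18 individuals: 1/1 + 0/1 + 0/2 + 0/1 + 1/1 + 1/2 + 0/1 + 2/2 + 2/2 + 1/2 + 1/2 + 2/2 + 1/1 + 2/2 + 2/3 + 1/2 + 1/2 + 0/1 = 61/6; mean = 61/6 ÷ 18 = 61/108 = 0.564814… → 0.565.

0.565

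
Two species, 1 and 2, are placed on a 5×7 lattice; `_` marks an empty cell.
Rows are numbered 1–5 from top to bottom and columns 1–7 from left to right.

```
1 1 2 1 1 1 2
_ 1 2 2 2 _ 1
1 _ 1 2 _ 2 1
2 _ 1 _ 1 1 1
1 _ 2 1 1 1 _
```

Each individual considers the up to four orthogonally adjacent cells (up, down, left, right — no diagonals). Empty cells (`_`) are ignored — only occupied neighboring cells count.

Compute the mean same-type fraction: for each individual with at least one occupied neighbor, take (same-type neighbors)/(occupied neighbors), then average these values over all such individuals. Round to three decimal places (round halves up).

Row 1: (1,1)1 1/1 · (1,2)1 2/3 · (1,3)2 1/3 · (1,4)1 1/3 · (1,5)1 2/3 · (1,6)1 1/2 · (1,7)2 0/2
Row 2: (2,2)1 1/2 · (2,3)2 2/4 · (2,4)2 3/4 · (2,5)2 1/2 · (2,7)1 1/2
Row 3: (3,1)1 0/1 · (3,3)1 1/3 · (3,4)2 1/2 · (3,6)2 0/2 · (3,7)1 2/3
Row 4: (4,1)2 0/2 · (4,3)1 1/2 · (4,5)1 2/2 · (4,6)1 3/4 · (4,7)1 2/2
Row 5: (5,1)1 0/1 · (5,3)2 0/2 · (5,4)1 1/2 · (5,5)1 3/3 · (5,6)1 2/2
Sum over 27 individuals: 1/1 + 2/3 + 1/3 + 1/3 + 2/3 + 1/2 + 0/2 + 1/2 + 2/4 + 3/4 + 1/2 + 1/2 + 0/1 + 1/3 + 1/2 + 0/2 + 2/3 + 0/2 + 1/2 + 2/2 + 3/4 + 2/2 + 0/1 + 0/2 + 1/2 + 3/3 + 2/2 = 27/2; mean = 27/2 ÷ 27 = 1/2 = 0.5 → 0.500.

0.500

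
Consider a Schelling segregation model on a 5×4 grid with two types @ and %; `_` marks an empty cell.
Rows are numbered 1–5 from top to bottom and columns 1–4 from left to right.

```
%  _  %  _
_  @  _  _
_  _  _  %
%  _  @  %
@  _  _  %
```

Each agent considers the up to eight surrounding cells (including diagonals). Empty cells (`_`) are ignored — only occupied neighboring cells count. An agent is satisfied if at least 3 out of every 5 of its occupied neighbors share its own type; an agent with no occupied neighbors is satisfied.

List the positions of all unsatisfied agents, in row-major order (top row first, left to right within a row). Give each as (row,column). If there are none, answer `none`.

(1,1), (1,3), (2,2), (3,4), (4,1), (4,3), (5,1), (5,4)

(1,1)% 0/1 unhappy
(1,3)% 0/1 unhappy
(2,2)@ 0/2 unhappy
(3,4)% 1/2 unhappy
(4,1)% 0/1 unhappy
(4,3)@ 0/3 unhappy
(4,4)% 2/3 ok
(5,1)@ 0/1 unhappy
(5,4)% 1/2 unhappy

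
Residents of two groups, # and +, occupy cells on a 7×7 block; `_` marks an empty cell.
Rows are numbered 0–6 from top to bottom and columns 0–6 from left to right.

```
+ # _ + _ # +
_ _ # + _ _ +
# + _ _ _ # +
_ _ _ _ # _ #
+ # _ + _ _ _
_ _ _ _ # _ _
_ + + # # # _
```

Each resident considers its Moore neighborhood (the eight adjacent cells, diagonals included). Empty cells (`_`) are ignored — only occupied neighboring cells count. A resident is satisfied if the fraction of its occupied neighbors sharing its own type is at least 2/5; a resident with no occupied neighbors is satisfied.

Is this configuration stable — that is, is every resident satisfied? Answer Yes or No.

No

Row 0: (0,0)+ 0/1 ✗ · (0,1)# 1/2 ✓ · (0,3)+ 1/2 ✓ · (0,5)# 0/2 ✗ · (0,6)+ 1/2 ✓
Row 1: (1,2)# 1/4 ✗ · (1,3)+ 1/2 ✓ · (1,6)+ 2/4 ✓
Row 2: (2,0)# 0/1 ✗ · (2,1)+ 0/2 ✗ · (2,5)# 2/4 ✓ · (2,6)+ 1/3 ✗
Row 3: (3,4)# 1/2 ✓ · (3,6)# 1/2 ✓
Row 4: (4,0)+ 0/1 ✗ · (4,1)# 0/1 ✗ · (4,3)+ 0/2 ✗
Row 5: (5,4)# 3/4 ✓
Row 6: (6,1)+ 1/1 ✓ · (6,2)+ 1/2 ✓ · (6,3)# 2/3 ✓ · (6,4)# 3/3 ✓ · (6,5)# 2/2 ✓
For instance (0,0) has only 0/1 same-type neighbors, below 2/5.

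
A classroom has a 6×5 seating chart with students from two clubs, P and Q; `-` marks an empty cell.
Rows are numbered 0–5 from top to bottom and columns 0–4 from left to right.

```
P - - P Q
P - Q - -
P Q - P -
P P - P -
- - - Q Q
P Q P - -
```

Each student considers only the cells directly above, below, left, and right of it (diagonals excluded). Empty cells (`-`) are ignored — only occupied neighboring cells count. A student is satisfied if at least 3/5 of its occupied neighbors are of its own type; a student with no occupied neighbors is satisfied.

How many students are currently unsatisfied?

Row 0: (0,0)P 1/1 ✓ · (0,3)P 0/1 ✗ · (0,4)Q 0/1 ✗
Row 1: (1,0)P 2/2 ✓ · (1,2)Q 0/0 ✓
Row 2: (2,0)P 2/3 ✓ · (2,1)Q 0/2 ✗ · (2,3)P 1/1 ✓
Row 3: (3,0)P 2/2 ✓ · (3,1)P 1/2 ✗ · (3,3)P 1/2 ✗
Row 4: (4,3)Q 1/2 ✗ · (4,4)Q 1/1 ✓
Row 5: (5,0)P 0/1 ✗ · (5,1)Q 0/2 ✗ · (5,2)P 0/1 ✗
Unsatisfied: (0,3), (0,4), (2,1), (3,1), (3,3), (4,3), (5,0), (5,1), (5,2) — 9 in total.

9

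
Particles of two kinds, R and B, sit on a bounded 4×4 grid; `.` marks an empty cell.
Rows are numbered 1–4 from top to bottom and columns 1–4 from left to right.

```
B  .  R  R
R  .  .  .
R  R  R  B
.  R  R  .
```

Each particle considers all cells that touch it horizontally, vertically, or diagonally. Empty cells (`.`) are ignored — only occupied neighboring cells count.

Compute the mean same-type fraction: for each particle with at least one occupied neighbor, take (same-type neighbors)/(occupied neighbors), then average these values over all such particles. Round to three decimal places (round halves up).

0.717

(1,1)B 0/1
(1,3)R 1/1
(1,4)R 1/1
(2,1)R 2/3
(3,1)R 3/3
(3,2)R 5/5
(3,3)R 3/4
(3,4)B 0/2
(4,2)R 4/4
(4,3)R 3/4
Sum over 10 particles: 0/1 + 1/1 + 1/1 + 2/3 + 3/3 + 5/5 + 3/4 + 0/2 + 4/4 + 3/4 = 43/6; mean = 43/6 ÷ 10 = 43/60 = 0.716666… → 0.717.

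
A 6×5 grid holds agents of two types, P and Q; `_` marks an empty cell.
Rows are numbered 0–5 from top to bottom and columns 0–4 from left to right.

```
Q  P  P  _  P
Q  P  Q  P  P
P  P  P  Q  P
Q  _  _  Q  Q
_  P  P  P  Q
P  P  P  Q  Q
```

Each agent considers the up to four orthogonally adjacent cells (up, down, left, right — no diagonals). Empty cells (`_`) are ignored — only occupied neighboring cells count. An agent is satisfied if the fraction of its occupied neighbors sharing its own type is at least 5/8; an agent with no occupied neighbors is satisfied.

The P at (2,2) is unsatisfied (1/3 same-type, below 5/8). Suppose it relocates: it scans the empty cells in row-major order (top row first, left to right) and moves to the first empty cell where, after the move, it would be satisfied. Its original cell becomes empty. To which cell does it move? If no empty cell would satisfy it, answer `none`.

Vacating (2,2). Empty cells in order:
  (0,3): 3/3 same-type → satisfied — stop here.

(0,3)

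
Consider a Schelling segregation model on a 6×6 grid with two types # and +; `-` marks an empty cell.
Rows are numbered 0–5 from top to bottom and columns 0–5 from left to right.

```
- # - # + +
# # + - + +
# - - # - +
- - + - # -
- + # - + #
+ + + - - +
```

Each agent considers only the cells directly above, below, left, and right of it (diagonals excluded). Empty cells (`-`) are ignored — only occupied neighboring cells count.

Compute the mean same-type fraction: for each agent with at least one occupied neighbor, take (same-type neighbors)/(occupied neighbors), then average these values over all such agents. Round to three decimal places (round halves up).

0.540

(0,1)# 1/1
(0,3)# 0/1
(0,4)+ 2/3
(0,5)+ 2/2
(1,0)# 2/2
(1,1)# 2/3
(1,2)+ 0/1
(1,4)+ 2/2
(1,5)+ 3/3
(2,0)# 1/1
(2,3)# — no occupied neighbors
(2,5)+ 1/1
(3,2)+ 0/1
(3,4)# 0/1
(4,1)+ 1/2
(4,2)# 0/3
(4,4)+ 0/2
(4,5)# 0/2
(5,0)+ 1/1
(5,1)+ 3/3
(5,2)+ 1/2
(5,5)+ 0/1
Sum over 21 agents: 1/1 + 0/1 + 2/3 + 2/2 + 2/2 + 2/3 + 0/1 + 2/2 + 3/3 + 1/1 + 1/1 + 0/1 + 0/1 + 1/2 + 0/3 + 0/2 + 0/2 + 1/1 + 3/3 + 1/2 + 0/1 = 34/3; mean = 34/3 ÷ 21 = 34/63 = 0.539682… → 0.540.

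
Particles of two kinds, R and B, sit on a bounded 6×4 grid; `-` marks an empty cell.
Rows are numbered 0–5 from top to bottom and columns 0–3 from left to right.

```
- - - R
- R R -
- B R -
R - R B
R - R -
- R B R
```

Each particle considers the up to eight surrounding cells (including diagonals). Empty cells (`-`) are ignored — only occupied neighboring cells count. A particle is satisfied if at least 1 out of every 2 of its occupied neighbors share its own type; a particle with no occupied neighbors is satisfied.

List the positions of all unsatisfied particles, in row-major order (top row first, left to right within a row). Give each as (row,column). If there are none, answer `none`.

Row 0: (0,3)R 1/1 ok
Row 1: (1,1)R 2/3 ok · (1,2)R 3/4 ok
Row 2: (2,1)B 0/5 unhappy · (2,2)R 3/5 ok
Row 3: (3,0)R 1/2 ok · (3,2)R 2/4 ok · (3,3)B 0/3 unhappy
Row 4: (4,0)R 2/2 ok · (4,2)R 3/5 ok
Row 5: (5,1)R 2/3 ok · (5,2)B 0/3 unhappy · (5,3)R 1/2 ok

(2,1), (3,3), (5,2)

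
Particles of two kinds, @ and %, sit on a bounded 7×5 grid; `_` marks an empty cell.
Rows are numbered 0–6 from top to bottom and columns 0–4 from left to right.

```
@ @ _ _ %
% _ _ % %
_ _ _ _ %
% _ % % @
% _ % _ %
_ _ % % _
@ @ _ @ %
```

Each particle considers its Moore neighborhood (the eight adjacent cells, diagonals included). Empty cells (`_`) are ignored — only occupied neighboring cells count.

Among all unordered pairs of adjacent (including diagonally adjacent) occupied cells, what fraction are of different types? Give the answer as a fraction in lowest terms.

Scan each occupied cell's neighbors to the right and below (and the two forward diagonals) so each pair is counted once.
Row 0: @(0,0)–@(0,1)= @(0,0)–%(1,0)≠ @(0,1)–%(1,0)≠ %(0,4)–%(1,4)= %(0,4)–%(1,3)=  → 2/5 unlike.
Row 1: %(1,3)–%(1,4)= %(1,3)–%(2,4)= %(1,4)–%(2,4)=  → 0/3 unlike.
Row 2: %(2,4)–@(3,4)≠ %(2,4)–%(3,3)=  → 1/2 unlike.
Row 3: %(3,0)–%(4,0)= %(3,2)–%(3,3)= %(3,2)–%(4,2)= %(3,3)–@(3,4)≠ %(3,3)–%(4,4)= %(3,3)–%(4,2)= @(3,4)–%(4,4)≠  → 2/7 unlike.
Row 4: %(4,2)–%(5,2)= %(4,2)–%(5,3)= %(4,4)–%(5,3)=  → 0/3 unlike.
Row 5: %(5,2)–%(5,3)= %(5,2)–@(6,3)≠ %(5,2)–@(6,1)≠ %(5,3)–@(6,3)≠ %(5,3)–%(6,4)=  → 3/5 unlike.
Row 6: @(6,0)–@(6,1)= @(6,3)–%(6,4)≠  → 1/2 unlike.
Total adjacent occupied pairs: 27; unlike-type pairs: 9.
9/27 reduces to 1/3.

1/3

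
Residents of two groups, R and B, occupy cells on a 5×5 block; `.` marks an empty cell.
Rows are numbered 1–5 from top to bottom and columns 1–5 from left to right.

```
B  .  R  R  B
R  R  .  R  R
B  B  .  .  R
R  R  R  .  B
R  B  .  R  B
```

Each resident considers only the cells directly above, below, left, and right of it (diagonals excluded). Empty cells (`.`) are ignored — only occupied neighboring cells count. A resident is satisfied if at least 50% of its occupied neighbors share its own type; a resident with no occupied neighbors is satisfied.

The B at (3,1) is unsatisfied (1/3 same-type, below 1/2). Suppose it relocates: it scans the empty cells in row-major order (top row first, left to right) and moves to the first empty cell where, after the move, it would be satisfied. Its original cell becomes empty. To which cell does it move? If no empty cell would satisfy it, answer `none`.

Vacating (3,1). Empty cells in order:
  (1,2): 1/3 same-type → still unsatisfied.
  (2,3): 0/3 same-type → still unsatisfied.
  (3,3): 1/2 same-type → satisfied — stop here.

(3,3)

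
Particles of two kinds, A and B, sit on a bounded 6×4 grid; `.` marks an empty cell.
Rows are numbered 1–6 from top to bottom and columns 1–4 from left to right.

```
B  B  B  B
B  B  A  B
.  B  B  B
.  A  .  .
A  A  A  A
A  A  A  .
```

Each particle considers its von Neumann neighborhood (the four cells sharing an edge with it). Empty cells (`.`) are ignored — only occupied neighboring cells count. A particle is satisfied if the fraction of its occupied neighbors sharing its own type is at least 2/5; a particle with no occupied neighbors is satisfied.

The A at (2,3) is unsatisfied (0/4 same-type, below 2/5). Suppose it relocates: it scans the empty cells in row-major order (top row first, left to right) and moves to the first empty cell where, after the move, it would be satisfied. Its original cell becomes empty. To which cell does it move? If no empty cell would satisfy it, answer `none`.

Vacating (2,3). Empty cells in order:
  (3,1): 0/2 same-type → still unsatisfied.
  (4,1): 2/2 same-type → satisfied — stop here.

(4,1)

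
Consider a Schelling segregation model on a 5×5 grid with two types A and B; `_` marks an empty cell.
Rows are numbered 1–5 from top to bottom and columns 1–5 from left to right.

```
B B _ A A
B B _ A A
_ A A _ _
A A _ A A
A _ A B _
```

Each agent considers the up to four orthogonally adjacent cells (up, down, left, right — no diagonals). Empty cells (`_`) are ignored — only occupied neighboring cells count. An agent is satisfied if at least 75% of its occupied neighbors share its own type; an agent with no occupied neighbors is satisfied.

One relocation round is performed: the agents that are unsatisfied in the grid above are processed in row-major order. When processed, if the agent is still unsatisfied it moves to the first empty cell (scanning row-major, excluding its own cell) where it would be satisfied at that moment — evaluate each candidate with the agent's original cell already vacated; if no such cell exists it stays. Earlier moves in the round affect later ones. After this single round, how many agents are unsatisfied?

Initially unsatisfied (in order): (2,2), (3,2), (4,4), (5,3), (5,4).
  (2,2): no empty cell satisfies it; stays.
  (3,2) → (3,4).
  (4,4) → (3,5).
  (5,3) → (4,3).
  (5,4): now satisfied by earlier moves; stays.
Resulting grid:
B B _ A A
B B _ A A
_ _ A A A
A A A _ A
A _ _ B _
All satisfied now.

0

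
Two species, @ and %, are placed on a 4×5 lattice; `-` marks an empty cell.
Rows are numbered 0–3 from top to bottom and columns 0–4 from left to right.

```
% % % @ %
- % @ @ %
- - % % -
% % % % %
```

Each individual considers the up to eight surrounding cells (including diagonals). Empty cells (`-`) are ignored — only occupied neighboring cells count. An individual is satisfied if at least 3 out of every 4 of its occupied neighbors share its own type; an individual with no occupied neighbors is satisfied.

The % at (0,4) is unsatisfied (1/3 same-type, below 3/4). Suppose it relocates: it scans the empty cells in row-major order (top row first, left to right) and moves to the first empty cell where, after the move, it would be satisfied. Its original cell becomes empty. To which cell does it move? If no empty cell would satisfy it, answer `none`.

Vacating (0,4). Empty cells in order:
  (1,0): 3/3 same-type → satisfied — stop here.

(1,0)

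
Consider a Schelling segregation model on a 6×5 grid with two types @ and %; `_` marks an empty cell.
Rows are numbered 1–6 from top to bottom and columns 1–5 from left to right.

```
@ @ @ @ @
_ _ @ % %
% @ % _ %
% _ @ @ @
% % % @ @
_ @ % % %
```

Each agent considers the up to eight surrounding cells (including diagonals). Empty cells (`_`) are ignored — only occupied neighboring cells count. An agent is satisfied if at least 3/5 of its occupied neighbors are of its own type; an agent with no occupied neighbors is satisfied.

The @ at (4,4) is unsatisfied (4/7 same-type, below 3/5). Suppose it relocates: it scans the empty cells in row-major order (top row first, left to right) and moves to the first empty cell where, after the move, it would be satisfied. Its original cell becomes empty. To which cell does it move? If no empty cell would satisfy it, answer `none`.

Vacating (4,4). Empty cells in order:
  (2,1): 3/4 same-type → satisfied — stop here.

(2,1)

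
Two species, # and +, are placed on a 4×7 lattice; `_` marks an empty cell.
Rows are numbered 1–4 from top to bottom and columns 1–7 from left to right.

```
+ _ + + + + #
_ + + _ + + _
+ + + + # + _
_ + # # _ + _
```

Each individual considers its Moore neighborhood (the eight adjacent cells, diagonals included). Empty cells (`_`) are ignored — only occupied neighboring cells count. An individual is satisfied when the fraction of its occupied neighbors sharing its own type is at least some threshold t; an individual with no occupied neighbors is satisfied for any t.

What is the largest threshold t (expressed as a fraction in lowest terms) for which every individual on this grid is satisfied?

0/1

Row 1: (1,1)+ 1/1 · (1,3)+ 3/3 · (1,4)+ 4/4 · (1,5)+ 4/4 · (1,6)+ 3/4 · (1,7)# 0/2
Row 2: (2,2)+ 6/6 · (2,3)+ 6/6 · (2,5)+ 6/7 · (2,6)+ 4/6
Row 3: (3,1)+ 3/3 · (3,2)+ 5/6 · (3,3)+ 5/7 · (3,4)+ 3/6 · (3,5)# 1/6 · (3,6)+ 3/4
Row 4: (4,2)+ 3/4 · (4,3)# 1/5 · (4,4)# 2/4 · (4,6)+ 1/2
The smallest same-type fraction is 0/2 at (1,7), which reduces to 0/1. Any threshold above that leaves this individual unsatisfied.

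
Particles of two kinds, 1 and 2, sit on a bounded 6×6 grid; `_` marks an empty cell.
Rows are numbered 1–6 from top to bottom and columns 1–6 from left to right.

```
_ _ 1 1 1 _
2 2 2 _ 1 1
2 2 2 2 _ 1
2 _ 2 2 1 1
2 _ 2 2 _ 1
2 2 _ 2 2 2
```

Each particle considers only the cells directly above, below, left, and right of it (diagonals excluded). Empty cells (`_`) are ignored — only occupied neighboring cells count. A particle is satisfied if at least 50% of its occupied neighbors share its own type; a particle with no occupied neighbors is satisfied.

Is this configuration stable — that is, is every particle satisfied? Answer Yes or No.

Yes

(1,3)1 1/2 ok
(1,4)1 2/2 ok
(1,5)1 2/2 ok
(2,1)2 2/2 ok
(2,2)2 3/3 ok
(2,3)2 2/3 ok
(2,5)1 2/2 ok
(2,6)1 2/2 ok
(3,1)2 3/3 ok
(3,2)2 3/3 ok
(3,3)2 4/4 ok
(3,4)2 2/2 ok
(3,6)1 2/2 ok
(4,1)2 2/2 ok
(4,3)2 3/3 ok
(4,4)2 3/4 ok
(4,5)1 1/2 ok
(4,6)1 3/3 ok
(5,1)2 2/2 ok
(5,3)2 2/2 ok
(5,4)2 3/3 ok
(5,6)1 1/2 ok
(6,1)2 2/2 ok
(6,2)2 1/1 ok
(6,4)2 2/2 ok
(6,5)2 2/2 ok
(6,6)2 1/2 ok
All meet the threshold, so the configuration is stable.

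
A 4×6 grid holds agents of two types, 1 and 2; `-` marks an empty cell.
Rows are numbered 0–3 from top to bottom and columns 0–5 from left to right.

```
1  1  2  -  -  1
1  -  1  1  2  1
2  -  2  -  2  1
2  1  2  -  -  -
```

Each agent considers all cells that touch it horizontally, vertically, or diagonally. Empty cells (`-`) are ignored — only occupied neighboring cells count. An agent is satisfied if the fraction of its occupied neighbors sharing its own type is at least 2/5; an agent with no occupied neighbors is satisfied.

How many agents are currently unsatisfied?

Row 0: (0,0)1 2/2 ok · (0,1)1 3/4 ok · (0,2)2 0/3 unhappy · (0,5)1 1/2 ok
Row 1: (1,0)1 2/3 ok · (1,2)1 2/4 ok · (1,3)1 1/5 unhappy · (1,4)2 1/5 unhappy · (1,5)1 2/4 ok
Row 2: (2,0)2 1/3 unhappy · (2,2)2 1/4 unhappy · (2,4)2 1/4 unhappy · (2,5)1 1/3 unhappy
Row 3: (3,0)2 1/2 ok · (3,1)1 0/4 unhappy · (3,2)2 1/2 ok
Unsatisfied: (0,2), (1,3), (1,4), (2,0), (2,2), (2,4), (2,5), (3,1) — 8 in total.

8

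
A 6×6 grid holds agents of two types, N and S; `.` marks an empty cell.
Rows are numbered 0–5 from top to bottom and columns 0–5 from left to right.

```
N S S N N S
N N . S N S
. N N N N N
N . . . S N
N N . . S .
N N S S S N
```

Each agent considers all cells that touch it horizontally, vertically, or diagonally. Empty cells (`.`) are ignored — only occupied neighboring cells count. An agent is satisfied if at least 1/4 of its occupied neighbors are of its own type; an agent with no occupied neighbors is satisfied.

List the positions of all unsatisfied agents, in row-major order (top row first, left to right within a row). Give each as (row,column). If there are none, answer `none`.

(0,0)N 2/3 ok
(0,1)S 1/4 ok
(0,2)S 2/4 ok
(0,3)N 2/4 ok
(0,4)N 2/5 ok
(0,5)S 1/3 ok
(1,0)N 3/4 ok
(1,1)N 4/6 ok
(1,3)S 1/7 unhappy
(1,4)N 5/8 ok
(1,5)S 1/5 unhappy
(2,1)N 4/4 ok
(2,2)N 3/4 ok
(2,3)N 3/5 ok
(2,4)N 4/7 ok
(2,5)N 3/5 ok
(3,0)N 3/3 ok
(3,4)S 1/5 unhappy
(3,5)N 2/4 ok
(4,0)N 4/4 ok
(4,1)N 4/5 ok
(4,4)S 3/5 ok
(5,0)N 3/3 ok
(5,1)N 3/4 ok
(5,2)S 1/3 ok
(5,3)S 3/3 ok
(5,4)S 2/3 ok
(5,5)N 0/2 unhappy

(1,3), (1,5), (3,4), (5,5)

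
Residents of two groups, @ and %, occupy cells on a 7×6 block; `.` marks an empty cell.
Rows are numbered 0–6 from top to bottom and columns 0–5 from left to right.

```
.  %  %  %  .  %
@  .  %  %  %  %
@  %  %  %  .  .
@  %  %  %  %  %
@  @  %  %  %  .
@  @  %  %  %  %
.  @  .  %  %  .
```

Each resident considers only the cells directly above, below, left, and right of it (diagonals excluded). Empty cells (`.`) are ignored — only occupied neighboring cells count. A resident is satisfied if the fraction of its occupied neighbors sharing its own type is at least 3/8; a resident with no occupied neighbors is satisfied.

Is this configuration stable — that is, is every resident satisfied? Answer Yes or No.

Row 0: (0,1)% 1/1 satisfied · (0,2)% 3/3 satisfied · (0,3)% 2/2 satisfied · (0,5)% 1/1 satisfied
Row 1: (1,0)@ 1/1 satisfied · (1,2)% 3/3 satisfied · (1,3)% 4/4 satisfied · (1,4)% 2/2 satisfied · (1,5)% 2/2 satisfied
Row 2: (2,0)@ 2/3 satisfied · (2,1)% 2/3 satisfied · (2,2)% 4/4 satisfied · (2,3)% 3/3 satisfied
Row 3: (3,0)@ 2/3 satisfied · (3,1)% 2/4 satisfied · (3,2)% 4/4 satisfied · (3,3)% 4/4 satisfied · (3,4)% 3/3 satisfied · (3,5)% 1/1 satisfied
Row 4: (4,0)@ 3/3 satisfied · (4,1)@ 2/4 satisfied · (4,2)% 3/4 satisfied · (4,3)% 4/4 satisfied · (4,4)% 3/3 satisfied
Row 5: (5,0)@ 2/2 satisfied · (5,1)@ 3/4 satisfied · (5,2)% 2/3 satisfied · (5,3)% 4/4 satisfied · (5,4)% 4/4 satisfied · (5,5)% 1/1 satisfied
Row 6: (6,1)@ 1/1 satisfied · (6,3)% 2/2 satisfied · (6,4)% 2/2 satisfied
All meet the threshold, so the configuration is stable.

Yes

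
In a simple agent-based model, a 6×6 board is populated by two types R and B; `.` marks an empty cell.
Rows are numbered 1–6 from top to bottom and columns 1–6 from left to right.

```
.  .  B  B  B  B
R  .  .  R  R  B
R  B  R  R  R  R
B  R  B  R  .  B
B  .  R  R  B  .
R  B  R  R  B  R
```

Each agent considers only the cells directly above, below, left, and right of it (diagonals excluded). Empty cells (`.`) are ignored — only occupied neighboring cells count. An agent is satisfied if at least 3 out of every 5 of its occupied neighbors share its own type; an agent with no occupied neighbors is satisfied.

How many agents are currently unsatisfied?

16

(1,3)B 1/1 ok
(1,4)B 2/3 ok
(1,5)B 2/3 ok
(1,6)B 2/2 ok
(2,1)R 1/1 ok
(2,4)R 2/3 ok
(2,5)R 2/4 unhappy
(2,6)B 1/3 unhappy
(3,1)R 1/3 unhappy
(3,2)B 0/3 unhappy
(3,3)R 1/3 unhappy
(3,4)R 4/4 ok
(3,5)R 3/3 ok
(3,6)R 1/3 unhappy
(4,1)B 1/3 unhappy
(4,2)R 0/3 unhappy
(4,3)B 0/4 unhappy
(4,4)R 2/3 ok
(4,6)B 0/1 unhappy
(5,1)B 1/2 unhappy
(5,3)R 2/3 ok
(5,4)R 3/4 ok
(5,5)B 1/2 unhappy
(6,1)R 0/2 unhappy
(6,2)B 0/2 unhappy
(6,3)R 2/3 ok
(6,4)R 2/3 ok
(6,5)B 1/3 unhappy
(6,6)R 0/1 unhappy
Unsatisfied: (2,5), (2,6), (3,1), (3,2), (3,3), (3,6), (4,1), (4,2), (4,3), (4,6), (5,1), (5,5), (6,1), (6,2), (6,5), (6,6) — 16 in total.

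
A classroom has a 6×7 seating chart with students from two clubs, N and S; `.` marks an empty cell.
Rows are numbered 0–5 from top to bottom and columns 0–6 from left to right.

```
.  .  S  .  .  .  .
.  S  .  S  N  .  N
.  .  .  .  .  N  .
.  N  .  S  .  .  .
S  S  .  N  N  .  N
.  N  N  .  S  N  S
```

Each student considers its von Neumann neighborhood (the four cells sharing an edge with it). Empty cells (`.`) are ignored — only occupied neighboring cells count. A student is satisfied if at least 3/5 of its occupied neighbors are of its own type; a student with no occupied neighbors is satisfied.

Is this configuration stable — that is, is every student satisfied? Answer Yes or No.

(0,2)S 0/0 ok
(1,1)S 0/0 ok
(1,3)S 0/1 unhappy
(1,4)N 0/1 unhappy
(1,6)N 0/0 ok
(2,5)N 0/0 ok
(3,1)N 0/1 unhappy
(3,3)S 0/1 unhappy
(4,0)S 1/1 ok
(4,1)S 1/3 unhappy
(4,3)N 1/2 unhappy
(4,4)N 1/2 unhappy
(4,6)N 0/1 unhappy
(5,1)N 1/2 unhappy
(5,2)N 1/1 ok
(5,4)S 0/2 unhappy
(5,5)N 0/2 unhappy
(5,6)S 0/2 unhappy
For instance (1,3) has only 0/1 same-type neighbors, below 3/5.

No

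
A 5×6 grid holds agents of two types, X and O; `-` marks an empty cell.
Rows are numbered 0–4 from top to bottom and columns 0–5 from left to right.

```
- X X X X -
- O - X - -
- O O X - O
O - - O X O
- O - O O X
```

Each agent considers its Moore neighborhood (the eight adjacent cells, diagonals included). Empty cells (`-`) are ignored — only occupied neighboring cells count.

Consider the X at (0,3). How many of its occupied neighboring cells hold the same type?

Occupied neighbors of (0,3): (0,2)=X, (0,4)=X, (1,3)=X.
Same type (X): 3 of 3.

3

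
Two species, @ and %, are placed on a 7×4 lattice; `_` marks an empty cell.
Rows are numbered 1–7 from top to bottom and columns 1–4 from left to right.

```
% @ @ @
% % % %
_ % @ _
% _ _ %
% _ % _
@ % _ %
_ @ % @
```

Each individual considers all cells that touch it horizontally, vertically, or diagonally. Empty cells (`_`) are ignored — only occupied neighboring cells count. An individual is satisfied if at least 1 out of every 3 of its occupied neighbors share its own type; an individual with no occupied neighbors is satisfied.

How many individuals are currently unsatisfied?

4

(1,1)% 2/3 satisfied
(1,2)@ 1/5 not
(1,3)@ 2/5 satisfied
(1,4)@ 1/3 satisfied
(2,1)% 3/4 satisfied
(2,2)% 4/7 satisfied
(2,3)% 3/7 satisfied
(2,4)% 1/4 not
(3,2)% 4/5 satisfied
(3,3)@ 0/5 not
(4,1)% 2/2 satisfied
(4,4)% 1/2 satisfied
(5,1)% 2/3 satisfied
(5,3)% 3/3 satisfied
(6,1)@ 1/3 satisfied
(6,2)% 3/5 satisfied
(6,4)% 2/3 satisfied
(7,2)@ 1/3 satisfied
(7,3)% 2/4 satisfied
(7,4)@ 0/2 not
Unsatisfied: (1,2), (2,4), (3,3), (7,4) — 4 in total.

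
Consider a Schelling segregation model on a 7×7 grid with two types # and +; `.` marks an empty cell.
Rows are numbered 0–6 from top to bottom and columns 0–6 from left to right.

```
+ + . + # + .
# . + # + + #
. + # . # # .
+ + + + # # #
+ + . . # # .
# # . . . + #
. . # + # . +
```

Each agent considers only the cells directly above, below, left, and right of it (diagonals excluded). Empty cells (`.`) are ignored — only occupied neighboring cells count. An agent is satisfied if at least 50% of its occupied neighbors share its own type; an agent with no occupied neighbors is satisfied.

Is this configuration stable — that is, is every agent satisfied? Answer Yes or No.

Row 0: (0,0)+ 1/2 ✓ · (0,1)+ 1/1 ✓ · (0,3)+ 0/2 ✗ · (0,4)# 0/3 ✗ · (0,5)+ 1/2 ✓
Row 1: (1,0)# 0/1 ✗ · (1,2)+ 0/2 ✗ · (1,3)# 0/3 ✗ · (1,4)+ 1/4 ✗ · (1,5)+ 2/4 ✓ · (1,6)# 0/1 ✗
Row 2: (2,1)+ 1/2 ✓ · (2,2)# 0/3 ✗ · (2,4)# 2/3 ✓ · (2,5)# 2/3 ✓
Row 3: (3,0)+ 2/2 ✓ · (3,1)+ 4/4 ✓ · (3,2)+ 2/3 ✓ · (3,3)+ 1/2 ✓ · (3,4)# 3/4 ✓ · (3,5)# 4/4 ✓ · (3,6)# 1/1 ✓
Row 4: (4,0)+ 2/3 ✓ · (4,1)+ 2/3 ✓ · (4,4)# 2/2 ✓ · (4,5)# 2/3 ✓
Row 5: (5,0)# 1/2 ✓ · (5,1)# 1/2 ✓ · (5,5)+ 0/2 ✗ · (5,6)# 0/2 ✗
Row 6: (6,2)# 0/1 ✗ · (6,3)+ 0/2 ✗ · (6,4)# 0/1 ✗ · (6,6)+ 0/1 ✗
For instance (0,3) has only 0/2 same-type neighbors, below 1/2.

No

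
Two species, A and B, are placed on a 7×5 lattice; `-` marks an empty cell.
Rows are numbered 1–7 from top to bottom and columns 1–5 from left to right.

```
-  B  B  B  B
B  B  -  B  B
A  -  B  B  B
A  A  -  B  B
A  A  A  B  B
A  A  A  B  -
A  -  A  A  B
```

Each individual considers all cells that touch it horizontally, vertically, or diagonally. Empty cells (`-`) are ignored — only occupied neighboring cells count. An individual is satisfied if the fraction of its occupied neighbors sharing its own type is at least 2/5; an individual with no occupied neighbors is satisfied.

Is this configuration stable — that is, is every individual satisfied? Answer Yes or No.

Row 1: (1,2)B 3/3 ✓ · (1,3)B 4/4 ✓ · (1,4)B 4/4 ✓ · (1,5)B 3/3 ✓
Row 2: (2,1)B 2/3 ✓ · (2,2)B 4/5 ✓ · (2,4)B 7/7 ✓ · (2,5)B 5/5 ✓
Row 3: (3,1)A 2/4 ✓ · (3,3)B 4/5 ✓ · (3,4)B 6/6 ✓ · (3,5)B 5/5 ✓
Row 4: (4,1)A 4/4 ✓ · (4,2)A 5/6 ✓ · (4,4)B 6/7 ✓ · (4,5)B 5/5 ✓
Row 5: (5,1)A 5/5 ✓ · (5,2)A 7/7 ✓ · (5,3)A 4/7 ✓ · (5,4)B 4/6 ✓ · (5,5)B 4/4 ✓
Row 6: (6,1)A 4/4 ✓ · (6,2)A 7/7 ✓ · (6,3)A 5/7 ✓ · (6,4)B 3/7 ✓
Row 7: (7,1)A 2/2 ✓ · (7,3)A 3/4 ✓ · (7,4)A 2/4 ✓ · (7,5)B 1/2 ✓
All meet the threshold, so the configuration is stable.

Yes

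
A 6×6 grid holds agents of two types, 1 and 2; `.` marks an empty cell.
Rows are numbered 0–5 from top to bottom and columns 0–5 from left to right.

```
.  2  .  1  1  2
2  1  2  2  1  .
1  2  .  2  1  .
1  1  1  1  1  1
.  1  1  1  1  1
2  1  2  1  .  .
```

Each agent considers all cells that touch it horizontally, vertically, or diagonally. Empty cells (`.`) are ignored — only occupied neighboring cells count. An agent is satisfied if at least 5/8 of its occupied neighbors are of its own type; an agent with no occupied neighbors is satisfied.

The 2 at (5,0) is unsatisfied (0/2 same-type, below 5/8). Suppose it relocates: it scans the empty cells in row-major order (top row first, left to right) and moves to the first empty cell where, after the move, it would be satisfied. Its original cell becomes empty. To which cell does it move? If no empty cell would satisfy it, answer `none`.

Vacating (5,0). Empty cells in order:
  (0,0): 2/3 same-type → satisfied — stop here.

(0,0)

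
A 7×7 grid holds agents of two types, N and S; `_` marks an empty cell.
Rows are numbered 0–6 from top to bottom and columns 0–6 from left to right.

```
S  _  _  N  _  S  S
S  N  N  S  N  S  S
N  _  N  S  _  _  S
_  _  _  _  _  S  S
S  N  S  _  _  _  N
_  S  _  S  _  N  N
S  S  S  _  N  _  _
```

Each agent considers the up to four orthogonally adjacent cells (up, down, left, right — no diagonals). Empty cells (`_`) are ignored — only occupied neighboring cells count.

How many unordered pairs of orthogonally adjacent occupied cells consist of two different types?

11

Scan each occupied cell's neighbors to the right and below so each pair is counted once.
From row 0: 1 unlike of 5 pairs (running 1/5).
From row 1: 5 unlike of 10 pairs (running 6/15).
From row 2: 1 unlike of 2 pairs (running 7/17).
From row 3: 1 unlike of 2 pairs (running 8/19).
From row 4: 3 unlike of 4 pairs (running 11/23).
From row 5: 0 unlike of 2 pairs (running 11/25).
From row 6: 0 unlike of 2 pairs (running 11/27).
Total adjacent occupied pairs: 27; unlike-type pairs: 11.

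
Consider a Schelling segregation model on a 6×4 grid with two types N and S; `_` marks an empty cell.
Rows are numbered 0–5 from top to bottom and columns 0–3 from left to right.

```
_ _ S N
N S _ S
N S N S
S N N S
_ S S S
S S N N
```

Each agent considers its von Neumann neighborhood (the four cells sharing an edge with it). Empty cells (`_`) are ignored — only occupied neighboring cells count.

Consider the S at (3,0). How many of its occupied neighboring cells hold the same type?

Occupied neighbors of (3,0): (2,0)=N, (3,1)=N.
Same type (S): 0 of 2.

0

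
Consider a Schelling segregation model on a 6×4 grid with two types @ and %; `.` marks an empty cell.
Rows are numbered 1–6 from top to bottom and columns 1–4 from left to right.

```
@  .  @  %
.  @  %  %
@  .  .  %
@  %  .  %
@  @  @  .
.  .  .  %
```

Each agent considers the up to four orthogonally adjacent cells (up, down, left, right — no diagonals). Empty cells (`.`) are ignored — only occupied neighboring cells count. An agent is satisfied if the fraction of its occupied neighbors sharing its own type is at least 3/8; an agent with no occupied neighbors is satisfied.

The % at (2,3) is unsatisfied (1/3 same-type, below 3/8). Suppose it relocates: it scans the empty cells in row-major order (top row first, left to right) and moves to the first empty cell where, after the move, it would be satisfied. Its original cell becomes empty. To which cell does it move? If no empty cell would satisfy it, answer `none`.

Vacating (2,3). Empty cells in order:
  (1,2): 0/3 same-type → still unsatisfied.
  (2,1): 0/3 same-type → still unsatisfied.
  (3,2): 1/3 same-type → still unsatisfied.
  (3,3): 1/1 same-type → satisfied — stop here.

(3,3)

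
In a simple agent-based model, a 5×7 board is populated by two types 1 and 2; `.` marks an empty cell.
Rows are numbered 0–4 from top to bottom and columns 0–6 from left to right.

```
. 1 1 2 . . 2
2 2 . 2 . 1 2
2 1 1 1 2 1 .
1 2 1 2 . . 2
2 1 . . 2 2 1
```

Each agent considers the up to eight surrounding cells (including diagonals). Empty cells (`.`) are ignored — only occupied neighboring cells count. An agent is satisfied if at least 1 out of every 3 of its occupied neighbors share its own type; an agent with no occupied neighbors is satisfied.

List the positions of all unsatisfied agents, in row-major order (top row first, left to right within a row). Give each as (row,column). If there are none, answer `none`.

Row 0: (0,1)1 1/3 satisfied · (0,2)1 1/4 not · (0,3)2 1/2 satisfied · (0,6)2 1/2 satisfied
Row 1: (1,0)2 2/4 satisfied · (1,1)2 2/6 satisfied · (1,3)2 2/5 satisfied · (1,5)1 1/4 not · (1,6)2 1/3 satisfied
Row 2: (2,0)2 3/5 satisfied · (2,1)1 3/7 satisfied · (2,2)1 3/7 satisfied · (2,3)1 2/5 satisfied · (2,4)2 2/5 satisfied · (2,5)1 1/4 not
Row 3: (3,0)1 2/5 satisfied · (3,1)2 2/7 not · (3,2)1 4/6 satisfied · (3,3)2 2/5 satisfied · (3,6)2 1/3 satisfied
Row 4: (4,0)2 1/3 satisfied · (4,1)1 2/4 satisfied · (4,4)2 2/2 satisfied · (4,5)2 2/3 satisfied · (4,6)1 0/2 not

(0,2), (1,5), (2,5), (3,1), (4,6)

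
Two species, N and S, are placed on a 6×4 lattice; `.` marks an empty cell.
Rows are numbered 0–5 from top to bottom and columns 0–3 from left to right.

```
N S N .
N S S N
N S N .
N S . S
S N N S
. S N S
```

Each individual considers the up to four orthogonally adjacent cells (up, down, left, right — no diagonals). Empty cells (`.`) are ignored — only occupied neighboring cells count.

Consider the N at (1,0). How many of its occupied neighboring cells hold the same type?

Occupied neighbors of (1,0): (0,0)=N, (2,0)=N, (1,1)=S.
Same type (N): 2 of 3.

2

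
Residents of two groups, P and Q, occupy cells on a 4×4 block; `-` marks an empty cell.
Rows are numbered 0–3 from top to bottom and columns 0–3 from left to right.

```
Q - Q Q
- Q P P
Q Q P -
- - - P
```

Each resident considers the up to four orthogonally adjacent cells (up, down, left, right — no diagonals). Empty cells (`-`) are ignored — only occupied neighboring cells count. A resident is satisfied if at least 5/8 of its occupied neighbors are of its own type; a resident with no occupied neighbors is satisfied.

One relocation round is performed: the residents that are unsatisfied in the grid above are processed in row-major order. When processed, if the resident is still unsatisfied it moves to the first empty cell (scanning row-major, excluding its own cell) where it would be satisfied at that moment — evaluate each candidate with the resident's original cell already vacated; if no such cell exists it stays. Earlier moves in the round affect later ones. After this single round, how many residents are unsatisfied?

1

Initially unsatisfied (in order): (0,2), (0,3), (1,1), (1,2), (1,3), (2,2).
  (0,2) → (0,1).
  (0,3) → (1,0).
  (1,1): now satisfied by earlier moves; stays.
  (1,2): now satisfied by earlier moves; stays.
  (1,3): now satisfied by earlier moves; stays.
  (2,2) → (0,3).
Resulting grid:
Q Q - P
Q Q P P
Q Q - -
- - - P
Unsatisfied now: (1,2).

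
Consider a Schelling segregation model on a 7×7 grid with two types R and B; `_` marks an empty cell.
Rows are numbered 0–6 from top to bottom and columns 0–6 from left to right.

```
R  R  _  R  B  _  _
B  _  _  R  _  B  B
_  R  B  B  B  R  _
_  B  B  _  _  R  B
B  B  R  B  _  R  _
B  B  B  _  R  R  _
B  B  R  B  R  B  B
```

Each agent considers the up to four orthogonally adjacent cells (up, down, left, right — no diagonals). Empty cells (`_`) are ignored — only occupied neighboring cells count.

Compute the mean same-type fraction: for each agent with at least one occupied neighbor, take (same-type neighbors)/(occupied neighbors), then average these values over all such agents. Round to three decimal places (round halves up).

0.537

(0,0)R 1/2
(0,1)R 1/1
(0,3)R 1/2
(0,4)B 0/1
(1,0)B 0/1
(1,3)R 1/2
(1,5)B 1/2
(1,6)B 1/1
(2,1)R 0/2
(2,2)B 2/3
(2,3)B 2/3
(2,4)B 1/2
(2,5)R 1/3
(3,1)B 2/3
(3,2)B 2/3
(3,5)R 2/3
(3,6)B 0/1
(4,0)B 2/2
(4,1)B 3/4
(4,2)R 0/4
(4,3)B 0/1
(4,5)R 2/2
(5,0)B 3/3
(5,1)B 4/4
(5,2)B 1/3
(5,4)R 2/2
(5,5)R 2/3
(6,0)B 2/2
(6,1)B 2/3
(6,2)R 0/3
(6,3)B 0/2
(6,4)R 1/3
(6,5)B 1/3
(6,6)B 1/1
Sum over 34 agents: 1/2 + 1/1 + 1/2 + 0/1 + 0/1 + 1/2 + 1/2 + 1/1 + 0/2 + 2/3 + 2/3 + 1/2 + 1/3 + 2/3 + 2/3 + 2/3 + 0/1 + 2/2 + 3/4 + 0/4 + 0/1 + 2/2 + 3/3 + 4/4 + 1/3 + 2/2 + 2/3 + 2/2 + 2/3 + 0/3 + 0/2 + 1/3 + 1/3 + 1/1 = 73/4; mean = 73/4 ÷ 34 = 73/136 = 0.536764… → 0.537.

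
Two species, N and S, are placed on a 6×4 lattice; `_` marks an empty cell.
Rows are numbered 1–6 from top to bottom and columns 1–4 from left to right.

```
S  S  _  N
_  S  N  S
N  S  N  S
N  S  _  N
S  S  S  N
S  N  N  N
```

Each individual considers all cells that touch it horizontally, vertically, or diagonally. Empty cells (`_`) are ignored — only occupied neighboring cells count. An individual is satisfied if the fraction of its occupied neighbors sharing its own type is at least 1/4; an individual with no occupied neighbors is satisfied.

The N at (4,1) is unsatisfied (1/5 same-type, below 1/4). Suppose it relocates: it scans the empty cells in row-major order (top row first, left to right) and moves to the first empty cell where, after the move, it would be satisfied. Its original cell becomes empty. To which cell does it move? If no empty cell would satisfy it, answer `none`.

Vacating (4,1). Empty cells in order:
  (1,3): 2/5 same-type → satisfied — stop here.

(1,3)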